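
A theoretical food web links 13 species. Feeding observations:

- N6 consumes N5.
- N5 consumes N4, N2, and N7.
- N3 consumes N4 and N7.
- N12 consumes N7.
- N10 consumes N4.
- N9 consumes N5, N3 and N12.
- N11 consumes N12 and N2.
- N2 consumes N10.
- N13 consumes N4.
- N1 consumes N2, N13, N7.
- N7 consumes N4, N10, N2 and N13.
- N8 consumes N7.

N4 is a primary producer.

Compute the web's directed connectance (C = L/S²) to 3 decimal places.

The web has S = 13 species and L = 23 feeding links.
C = L / S² = 23 / 169 = 0.1361 ≈ 0.136.

C = 0.136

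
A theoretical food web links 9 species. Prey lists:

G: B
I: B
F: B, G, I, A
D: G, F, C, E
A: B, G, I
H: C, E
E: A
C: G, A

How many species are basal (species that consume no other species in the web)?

1

Basal species (no prey listed): B.
Count: 1.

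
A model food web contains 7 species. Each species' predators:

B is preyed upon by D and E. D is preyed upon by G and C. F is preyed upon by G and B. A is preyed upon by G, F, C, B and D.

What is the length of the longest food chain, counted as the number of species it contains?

One longest chain: A → F → B → D → C.
It has 5 species and 4 links.

5 species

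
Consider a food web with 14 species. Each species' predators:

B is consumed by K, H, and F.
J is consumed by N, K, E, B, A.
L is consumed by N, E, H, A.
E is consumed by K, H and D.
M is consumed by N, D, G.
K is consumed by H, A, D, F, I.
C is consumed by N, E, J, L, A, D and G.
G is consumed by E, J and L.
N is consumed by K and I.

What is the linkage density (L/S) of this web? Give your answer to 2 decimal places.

There are L = 35 links among S = 14 species.
L/S = 35/14 = 2.5000 ≈ 2.50.

L/S = 2.50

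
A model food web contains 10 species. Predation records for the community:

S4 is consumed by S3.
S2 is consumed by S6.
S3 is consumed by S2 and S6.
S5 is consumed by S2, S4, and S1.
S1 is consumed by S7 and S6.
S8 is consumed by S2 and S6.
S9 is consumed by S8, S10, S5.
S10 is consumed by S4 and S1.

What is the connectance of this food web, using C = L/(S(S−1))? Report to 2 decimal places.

The web has S = 10 species and L = 16 feeding links.
C = L / (S(S−1)) = 16 / 90 = 0.1778 ≈ 0.18.

C = 0.18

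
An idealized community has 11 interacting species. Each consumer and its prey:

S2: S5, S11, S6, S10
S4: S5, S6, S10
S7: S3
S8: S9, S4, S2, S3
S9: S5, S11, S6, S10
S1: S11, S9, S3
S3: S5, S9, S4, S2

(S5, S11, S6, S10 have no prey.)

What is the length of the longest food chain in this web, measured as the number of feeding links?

One longest chain: S5 → S9 → S3 → S1.
It has 4 species and 3 links.

3 links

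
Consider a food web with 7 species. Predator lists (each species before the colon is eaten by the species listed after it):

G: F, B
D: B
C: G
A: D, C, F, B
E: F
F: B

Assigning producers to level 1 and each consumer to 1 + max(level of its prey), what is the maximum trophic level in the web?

5

Producers (level 1): E, A.
A → C → G → F → B gives B level 5.
No species has a prey at level 5, so no species reaches level 6.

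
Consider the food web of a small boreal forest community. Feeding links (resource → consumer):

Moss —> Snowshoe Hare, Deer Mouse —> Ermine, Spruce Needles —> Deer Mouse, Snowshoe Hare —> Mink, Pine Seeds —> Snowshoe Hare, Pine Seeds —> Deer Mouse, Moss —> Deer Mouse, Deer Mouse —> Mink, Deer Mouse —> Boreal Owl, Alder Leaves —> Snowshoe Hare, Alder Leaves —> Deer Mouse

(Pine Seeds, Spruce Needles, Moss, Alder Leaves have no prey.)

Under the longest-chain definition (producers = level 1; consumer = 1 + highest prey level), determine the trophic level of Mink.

Pine Seeds is a producer → level 1.
Snowshoe Hare eats Pine Seeds (level 1); other prey at levels: Moss 1, Alder Leaves 1 → level 2.
Mink eats Snowshoe Hare (level 2); other prey at levels: Deer Mouse 2 → level 3.

Trophic level 3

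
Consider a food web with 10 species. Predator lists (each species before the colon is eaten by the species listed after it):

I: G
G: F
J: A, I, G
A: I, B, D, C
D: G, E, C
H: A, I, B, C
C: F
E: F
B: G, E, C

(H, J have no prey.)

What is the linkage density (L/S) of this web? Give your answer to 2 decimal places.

L/S = 2.10

There are L = 21 links among S = 10 species.
L/S = 21/10 = 2.1000 ≈ 2.10.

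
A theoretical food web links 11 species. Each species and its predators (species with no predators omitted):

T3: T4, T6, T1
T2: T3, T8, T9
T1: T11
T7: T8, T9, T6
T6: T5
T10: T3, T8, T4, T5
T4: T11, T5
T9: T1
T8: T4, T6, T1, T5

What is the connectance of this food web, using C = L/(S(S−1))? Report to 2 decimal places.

The web has S = 11 species and L = 22 feeding links.
C = L / (S(S−1)) = 22 / 110 = 0.2000 ≈ 0.20.

C = 0.20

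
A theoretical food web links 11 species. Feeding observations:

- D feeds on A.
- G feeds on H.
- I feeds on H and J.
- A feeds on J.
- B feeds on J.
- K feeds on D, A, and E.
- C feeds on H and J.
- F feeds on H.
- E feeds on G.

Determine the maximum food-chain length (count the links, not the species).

3 links

One longest chain: J → A → D → K.
It has 4 species and 3 links.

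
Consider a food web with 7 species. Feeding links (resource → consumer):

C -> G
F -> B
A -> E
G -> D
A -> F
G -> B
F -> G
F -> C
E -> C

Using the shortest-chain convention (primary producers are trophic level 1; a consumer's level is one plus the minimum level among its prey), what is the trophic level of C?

A is a producer → level 1.
F eats A → level 2.
C eats F → level 3.
No prey of C is below level 2, so 3 is the minimum.

Trophic level 3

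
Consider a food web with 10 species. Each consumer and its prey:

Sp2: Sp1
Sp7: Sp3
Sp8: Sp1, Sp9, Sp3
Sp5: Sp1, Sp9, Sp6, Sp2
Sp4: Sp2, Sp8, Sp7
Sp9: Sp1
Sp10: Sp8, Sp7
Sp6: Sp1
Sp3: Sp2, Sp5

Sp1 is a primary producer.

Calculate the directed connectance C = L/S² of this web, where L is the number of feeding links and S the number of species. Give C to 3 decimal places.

The web has S = 10 species and L = 18 feeding links.
C = L / S² = 18 / 100 = 0.1800 ≈ 0.180.

C = 0.180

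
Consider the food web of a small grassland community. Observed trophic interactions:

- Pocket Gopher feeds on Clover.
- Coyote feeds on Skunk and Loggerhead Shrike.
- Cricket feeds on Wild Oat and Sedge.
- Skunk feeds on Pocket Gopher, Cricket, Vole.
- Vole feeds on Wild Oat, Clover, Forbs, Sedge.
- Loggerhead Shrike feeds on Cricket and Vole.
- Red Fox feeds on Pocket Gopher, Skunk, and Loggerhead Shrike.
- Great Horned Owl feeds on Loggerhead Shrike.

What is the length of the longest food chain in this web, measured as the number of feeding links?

3 links

One longest chain: Wild Oat → Cricket → Loggerhead Shrike → Coyote.
It has 4 species and 3 links.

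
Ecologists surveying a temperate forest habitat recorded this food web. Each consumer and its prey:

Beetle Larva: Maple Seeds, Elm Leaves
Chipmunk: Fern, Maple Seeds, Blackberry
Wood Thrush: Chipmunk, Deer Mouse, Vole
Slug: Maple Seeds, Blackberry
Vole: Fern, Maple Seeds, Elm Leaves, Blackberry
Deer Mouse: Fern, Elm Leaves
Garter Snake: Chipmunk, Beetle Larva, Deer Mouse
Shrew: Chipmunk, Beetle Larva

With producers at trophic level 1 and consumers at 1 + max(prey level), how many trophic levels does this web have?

3

Producers (level 1): Fern, Maple Seeds, Elm Leaves, Blackberry.
Fern → Chipmunk → Garter Snake gives Garter Snake level 3.
No species has a prey at level 3, so no species reaches level 4.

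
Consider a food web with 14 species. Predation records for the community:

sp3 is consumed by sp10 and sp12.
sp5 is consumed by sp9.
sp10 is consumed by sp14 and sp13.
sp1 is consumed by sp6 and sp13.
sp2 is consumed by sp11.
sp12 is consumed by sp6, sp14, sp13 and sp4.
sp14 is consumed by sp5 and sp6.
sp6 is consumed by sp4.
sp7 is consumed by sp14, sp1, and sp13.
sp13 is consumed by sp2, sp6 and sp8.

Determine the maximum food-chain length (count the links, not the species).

One longest chain: sp3 → sp12 → sp14 → sp6 → sp4.
It has 5 species and 4 links.

4 links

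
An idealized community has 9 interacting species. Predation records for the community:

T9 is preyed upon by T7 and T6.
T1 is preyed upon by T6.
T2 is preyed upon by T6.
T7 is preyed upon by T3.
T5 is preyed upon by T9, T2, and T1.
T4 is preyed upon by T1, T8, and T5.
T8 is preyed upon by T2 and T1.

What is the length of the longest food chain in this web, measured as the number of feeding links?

4 links

One longest chain: T4 → T5 → T9 → T7 → T3.
It has 5 species and 4 links.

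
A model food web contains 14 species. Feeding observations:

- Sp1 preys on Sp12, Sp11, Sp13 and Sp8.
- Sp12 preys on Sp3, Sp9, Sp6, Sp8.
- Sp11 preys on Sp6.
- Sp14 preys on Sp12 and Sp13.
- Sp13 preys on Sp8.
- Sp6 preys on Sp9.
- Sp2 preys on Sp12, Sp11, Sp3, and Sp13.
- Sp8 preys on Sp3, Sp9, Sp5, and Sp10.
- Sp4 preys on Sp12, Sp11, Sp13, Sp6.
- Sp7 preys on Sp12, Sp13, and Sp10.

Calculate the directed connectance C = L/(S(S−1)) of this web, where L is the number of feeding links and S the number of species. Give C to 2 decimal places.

C = 0.15

The web has S = 14 species and L = 28 feeding links.
C = L / (S(S−1)) = 28 / 182 = 0.1538 ≈ 0.15.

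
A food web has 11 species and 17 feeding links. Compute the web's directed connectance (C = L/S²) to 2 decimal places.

C = 0.14

The web has S = 11 species and L = 17 feeding links.
C = L / S² = 17 / 121 = 0.1405 ≈ 0.14.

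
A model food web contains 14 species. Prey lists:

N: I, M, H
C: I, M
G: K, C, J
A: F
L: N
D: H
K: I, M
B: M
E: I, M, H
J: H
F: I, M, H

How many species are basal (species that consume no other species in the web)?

3

Basal species (no prey listed): I, M, H.
Count: 3.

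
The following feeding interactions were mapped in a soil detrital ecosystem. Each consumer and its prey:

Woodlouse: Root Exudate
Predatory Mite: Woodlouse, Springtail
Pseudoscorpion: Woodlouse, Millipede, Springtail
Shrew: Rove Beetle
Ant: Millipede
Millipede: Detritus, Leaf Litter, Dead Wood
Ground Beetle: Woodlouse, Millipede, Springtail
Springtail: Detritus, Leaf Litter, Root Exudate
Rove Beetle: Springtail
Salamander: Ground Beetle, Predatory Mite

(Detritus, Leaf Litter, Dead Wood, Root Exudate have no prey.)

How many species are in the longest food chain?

One longest chain: Detritus → Springtail → Rove Beetle → Shrew.
It has 4 species and 3 links.

4 species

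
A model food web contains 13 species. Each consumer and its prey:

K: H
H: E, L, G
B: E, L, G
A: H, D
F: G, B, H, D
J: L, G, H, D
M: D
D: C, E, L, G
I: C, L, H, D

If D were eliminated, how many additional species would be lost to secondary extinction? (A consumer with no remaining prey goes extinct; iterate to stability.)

Remove D.
Round 1: M (all prey gone) → extinct.
No further losses. Total secondary extinctions: 1.

1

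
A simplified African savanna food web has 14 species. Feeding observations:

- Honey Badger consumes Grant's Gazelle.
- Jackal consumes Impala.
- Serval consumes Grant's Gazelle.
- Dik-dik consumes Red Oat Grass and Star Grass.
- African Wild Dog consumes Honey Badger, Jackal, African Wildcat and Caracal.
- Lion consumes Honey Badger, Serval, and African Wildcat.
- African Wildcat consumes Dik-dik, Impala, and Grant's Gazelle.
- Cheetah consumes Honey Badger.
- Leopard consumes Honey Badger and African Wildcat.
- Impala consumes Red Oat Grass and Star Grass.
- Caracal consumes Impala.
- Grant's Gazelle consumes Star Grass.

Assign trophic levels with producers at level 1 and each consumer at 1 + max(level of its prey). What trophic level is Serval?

Star Grass is a producer → level 1.
Grant's Gazelle eats Star Grass → level 2.
Serval eats Grant's Gazelle → level 3.

Trophic level 3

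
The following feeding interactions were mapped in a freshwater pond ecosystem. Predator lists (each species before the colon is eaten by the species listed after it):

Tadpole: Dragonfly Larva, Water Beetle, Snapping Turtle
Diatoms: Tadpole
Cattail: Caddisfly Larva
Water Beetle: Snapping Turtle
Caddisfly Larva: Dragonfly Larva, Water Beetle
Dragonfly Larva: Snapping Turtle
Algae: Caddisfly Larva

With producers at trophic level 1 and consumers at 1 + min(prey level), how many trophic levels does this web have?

3

Producers (level 1): Cattail, Algae, Diatoms.
Following each consumer down to its lowest-level prey: Cattail → Caddisfly Larva → Water Beetle (levels 1 through 3).
All prey of Water Beetle (Caddisfly Larva 2, Tadpole 2) are at level 2 or above, so Water Beetle is at level 1 + 2 = 3.
Every consumer has at least one prey at level 2 or below, so none exceeds level 3.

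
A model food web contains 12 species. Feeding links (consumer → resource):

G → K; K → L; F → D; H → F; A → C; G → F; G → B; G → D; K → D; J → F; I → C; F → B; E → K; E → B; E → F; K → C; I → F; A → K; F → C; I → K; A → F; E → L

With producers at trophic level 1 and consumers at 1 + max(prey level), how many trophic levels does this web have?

3

Producers (level 1): C, D, L, B.
C → F → I gives I level 3.
No species has a prey at level 3, so no species reaches level 4.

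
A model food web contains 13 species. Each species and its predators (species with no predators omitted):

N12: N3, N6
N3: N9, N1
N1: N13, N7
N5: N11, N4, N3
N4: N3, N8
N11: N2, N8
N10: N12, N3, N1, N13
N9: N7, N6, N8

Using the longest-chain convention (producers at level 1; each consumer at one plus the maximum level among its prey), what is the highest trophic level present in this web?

Producers (level 1): N10, N5.
N5 → N4 → N3 → N9 → N8 gives N8 level 5.
No species has a prey at level 5, so no species reaches level 6.

5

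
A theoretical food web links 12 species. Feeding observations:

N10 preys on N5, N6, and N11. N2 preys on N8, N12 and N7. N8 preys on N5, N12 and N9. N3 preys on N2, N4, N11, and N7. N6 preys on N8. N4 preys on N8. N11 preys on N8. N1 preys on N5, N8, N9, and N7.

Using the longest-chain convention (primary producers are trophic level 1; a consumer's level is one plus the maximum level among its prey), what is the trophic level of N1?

Trophic level 3

N12 is a producer → level 1.
N8 eats N12 (level 1); other prey at levels: N5 1, N9 1 → level 2.
N1 eats N8 (level 2); other prey at levels: N7 1, N5 1, N9 1 → level 3.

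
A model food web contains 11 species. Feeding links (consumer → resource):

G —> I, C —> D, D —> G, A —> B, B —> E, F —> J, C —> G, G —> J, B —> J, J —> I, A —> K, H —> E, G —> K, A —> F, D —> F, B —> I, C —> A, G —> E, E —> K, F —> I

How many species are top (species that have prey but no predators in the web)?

2

Top species (has prey, but nothing eats it): H, C.
Count: 2.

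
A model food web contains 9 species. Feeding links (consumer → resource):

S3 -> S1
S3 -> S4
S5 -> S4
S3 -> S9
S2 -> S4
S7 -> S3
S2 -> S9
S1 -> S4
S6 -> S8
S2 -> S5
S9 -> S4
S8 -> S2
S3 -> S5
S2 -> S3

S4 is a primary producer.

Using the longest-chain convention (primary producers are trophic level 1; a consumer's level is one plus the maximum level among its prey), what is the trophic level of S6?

S4 is a producer → level 1.
S5 eats S4 → level 2.
S3 eats S5 (level 2); other prey at levels: S4 1, S9 2, S1 2 → level 3.
S2 eats S3 (level 3); other prey at levels: S4 1, S5 2, S9 2 → level 4.
S8 eats S2 → level 5.
S6 eats S8 → level 6.

Trophic level 6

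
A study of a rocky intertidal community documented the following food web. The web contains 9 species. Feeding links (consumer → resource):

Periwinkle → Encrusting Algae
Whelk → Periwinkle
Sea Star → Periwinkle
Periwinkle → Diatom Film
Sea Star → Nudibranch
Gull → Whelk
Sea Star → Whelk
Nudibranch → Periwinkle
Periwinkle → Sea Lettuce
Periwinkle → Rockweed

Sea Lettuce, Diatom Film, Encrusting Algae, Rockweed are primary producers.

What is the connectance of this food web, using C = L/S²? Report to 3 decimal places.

The web has S = 9 species and L = 10 feeding links.
C = L / S² = 10 / 81 = 0.1235 ≈ 0.123.

C = 0.123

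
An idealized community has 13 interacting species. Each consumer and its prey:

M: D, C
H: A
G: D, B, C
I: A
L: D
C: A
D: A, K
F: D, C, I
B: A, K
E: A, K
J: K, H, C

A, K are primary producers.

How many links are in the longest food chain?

One longest chain: A → D → F.
It has 3 species and 2 links.

2 links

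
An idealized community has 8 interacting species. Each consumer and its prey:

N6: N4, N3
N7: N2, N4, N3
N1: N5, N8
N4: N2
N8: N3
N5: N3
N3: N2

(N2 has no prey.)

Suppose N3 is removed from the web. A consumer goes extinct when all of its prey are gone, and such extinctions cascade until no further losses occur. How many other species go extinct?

Remove N3.
Round 1: N5 (all prey gone), N8 (all prey gone) → extinct.
Round 2: N1 (all prey gone) → extinct.
No further losses. Total secondary extinctions: 3.

3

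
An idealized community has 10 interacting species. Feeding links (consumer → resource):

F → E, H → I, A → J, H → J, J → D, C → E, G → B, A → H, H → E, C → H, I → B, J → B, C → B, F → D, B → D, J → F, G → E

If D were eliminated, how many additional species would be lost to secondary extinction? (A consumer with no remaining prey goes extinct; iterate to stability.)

Remove D.
Round 1: B (all prey gone) → extinct.
Round 2: I (all prey gone) → extinct.
No further losses. Total secondary extinctions: 2.

2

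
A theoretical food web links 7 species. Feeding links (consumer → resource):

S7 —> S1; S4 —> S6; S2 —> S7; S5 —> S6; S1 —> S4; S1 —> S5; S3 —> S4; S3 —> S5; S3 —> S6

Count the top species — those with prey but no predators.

2

Top species (has prey, but nothing eats it): S3, S2.
Count: 2.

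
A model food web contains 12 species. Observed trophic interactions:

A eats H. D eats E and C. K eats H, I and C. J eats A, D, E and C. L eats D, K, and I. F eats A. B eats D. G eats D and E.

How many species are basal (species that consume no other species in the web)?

4

Basal species (no prey listed): C, H, I, E.
Count: 4.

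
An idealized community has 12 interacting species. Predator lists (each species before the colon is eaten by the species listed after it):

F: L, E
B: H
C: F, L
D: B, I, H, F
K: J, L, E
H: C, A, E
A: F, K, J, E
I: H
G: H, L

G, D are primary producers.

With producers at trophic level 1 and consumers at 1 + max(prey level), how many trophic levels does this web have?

6

Producers (level 1): G, D.
D → B → H → A → K → E gives E level 6.
No species has a prey at level 6, so no species reaches level 7.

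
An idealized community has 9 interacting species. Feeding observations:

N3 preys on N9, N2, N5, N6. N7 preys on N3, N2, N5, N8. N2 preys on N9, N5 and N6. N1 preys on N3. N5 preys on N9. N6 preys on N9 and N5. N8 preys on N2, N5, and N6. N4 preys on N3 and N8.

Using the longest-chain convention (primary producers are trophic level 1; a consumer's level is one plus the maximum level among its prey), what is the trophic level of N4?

N9 is a producer → level 1.
N5 eats N9 → level 2.
N6 eats N5 (level 2); other prey at levels: N9 1 → level 3.
N2 eats N6 (level 3); other prey at levels: N9 1, N5 2 → level 4.
N3 eats N2 (level 4); other prey at levels: N9 1, N5 2, N6 3 → level 5.
N4 eats N3 (level 5); other prey at levels: N8 5 → level 6.

Trophic level 6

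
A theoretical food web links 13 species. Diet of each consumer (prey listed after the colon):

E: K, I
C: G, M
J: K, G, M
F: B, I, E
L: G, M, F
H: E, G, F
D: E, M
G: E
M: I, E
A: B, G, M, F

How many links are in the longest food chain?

One longest chain: K → E → G → J.
It has 4 species and 3 links.

3 links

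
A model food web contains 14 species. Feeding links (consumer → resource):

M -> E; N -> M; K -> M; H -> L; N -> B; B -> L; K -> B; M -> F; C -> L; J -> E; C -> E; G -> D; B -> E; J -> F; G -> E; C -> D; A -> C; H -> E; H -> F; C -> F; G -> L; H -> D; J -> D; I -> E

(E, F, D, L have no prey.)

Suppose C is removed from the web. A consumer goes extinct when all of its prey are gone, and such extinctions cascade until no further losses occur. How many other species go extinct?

1

Remove C.
Round 1: A (all prey gone) → extinct.
No further losses. Total secondary extinctions: 1.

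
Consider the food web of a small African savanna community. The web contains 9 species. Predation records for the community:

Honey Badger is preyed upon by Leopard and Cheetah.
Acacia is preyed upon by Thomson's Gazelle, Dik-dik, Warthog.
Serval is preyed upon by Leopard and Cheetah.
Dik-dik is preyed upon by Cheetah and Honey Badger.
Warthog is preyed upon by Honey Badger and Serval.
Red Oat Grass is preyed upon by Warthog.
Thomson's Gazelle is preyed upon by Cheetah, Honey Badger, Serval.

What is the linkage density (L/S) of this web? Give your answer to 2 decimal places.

There are L = 15 links among S = 9 species.
L/S = 15/9 = 1.6667 ≈ 1.67.

L/S = 1.67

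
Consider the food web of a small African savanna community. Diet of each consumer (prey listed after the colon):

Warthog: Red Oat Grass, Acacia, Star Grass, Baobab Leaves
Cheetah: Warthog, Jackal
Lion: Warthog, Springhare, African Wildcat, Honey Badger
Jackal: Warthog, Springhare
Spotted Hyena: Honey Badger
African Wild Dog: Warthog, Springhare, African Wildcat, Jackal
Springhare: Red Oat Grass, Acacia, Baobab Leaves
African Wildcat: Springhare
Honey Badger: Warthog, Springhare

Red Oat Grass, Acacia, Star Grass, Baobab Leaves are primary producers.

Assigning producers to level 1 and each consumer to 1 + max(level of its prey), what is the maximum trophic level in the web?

4

Producers (level 1): Red Oat Grass, Acacia, Star Grass, Baobab Leaves.
Red Oat Grass → Warthog → Jackal → Cheetah gives Cheetah level 4.
No species has a prey at level 4, so no species reaches level 5.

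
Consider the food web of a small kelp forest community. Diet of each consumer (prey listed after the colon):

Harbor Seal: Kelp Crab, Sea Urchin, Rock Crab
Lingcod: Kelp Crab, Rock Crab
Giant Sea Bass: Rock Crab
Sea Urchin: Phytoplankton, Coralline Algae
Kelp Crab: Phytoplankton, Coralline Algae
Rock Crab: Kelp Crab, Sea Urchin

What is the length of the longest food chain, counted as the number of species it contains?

One longest chain: Phytoplankton → Kelp Crab → Rock Crab → Lingcod.
It has 4 species and 3 links.

4 species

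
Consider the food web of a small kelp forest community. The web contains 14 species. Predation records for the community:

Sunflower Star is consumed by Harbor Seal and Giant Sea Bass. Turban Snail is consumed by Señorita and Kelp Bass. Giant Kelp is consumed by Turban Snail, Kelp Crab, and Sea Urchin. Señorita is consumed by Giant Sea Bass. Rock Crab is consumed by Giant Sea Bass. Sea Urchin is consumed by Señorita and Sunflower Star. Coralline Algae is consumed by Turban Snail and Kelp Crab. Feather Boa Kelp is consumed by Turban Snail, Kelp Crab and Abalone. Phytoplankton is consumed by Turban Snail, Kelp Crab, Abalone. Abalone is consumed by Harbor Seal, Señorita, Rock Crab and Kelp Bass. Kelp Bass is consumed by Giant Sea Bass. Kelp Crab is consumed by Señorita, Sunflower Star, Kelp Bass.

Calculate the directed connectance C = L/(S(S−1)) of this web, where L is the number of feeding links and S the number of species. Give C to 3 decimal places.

The web has S = 14 species and L = 27 feeding links.
C = L / (S(S−1)) = 27 / 182 = 0.1484 ≈ 0.148.

C = 0.148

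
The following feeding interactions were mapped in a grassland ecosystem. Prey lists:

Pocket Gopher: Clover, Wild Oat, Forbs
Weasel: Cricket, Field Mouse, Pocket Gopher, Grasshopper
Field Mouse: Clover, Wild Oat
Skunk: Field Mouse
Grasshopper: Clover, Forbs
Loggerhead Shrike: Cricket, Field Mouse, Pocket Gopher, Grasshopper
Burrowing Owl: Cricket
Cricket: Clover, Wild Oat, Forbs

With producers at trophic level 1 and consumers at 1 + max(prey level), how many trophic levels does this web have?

3

Producers (level 1): Clover, Wild Oat, Forbs.
Clover → Cricket → Loggerhead Shrike gives Loggerhead Shrike level 3.
No species has a prey at level 3, so no species reaches level 4.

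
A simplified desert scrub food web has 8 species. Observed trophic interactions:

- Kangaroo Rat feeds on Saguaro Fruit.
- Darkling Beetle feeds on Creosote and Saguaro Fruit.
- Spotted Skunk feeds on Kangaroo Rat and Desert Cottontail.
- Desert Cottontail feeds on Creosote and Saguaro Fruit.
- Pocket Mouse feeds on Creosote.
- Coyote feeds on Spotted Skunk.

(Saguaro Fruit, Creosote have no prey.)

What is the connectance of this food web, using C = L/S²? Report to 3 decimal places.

C = 0.141

The web has S = 8 species and L = 9 feeding links.
C = L / S² = 9 / 64 = 0.1406 ≈ 0.141.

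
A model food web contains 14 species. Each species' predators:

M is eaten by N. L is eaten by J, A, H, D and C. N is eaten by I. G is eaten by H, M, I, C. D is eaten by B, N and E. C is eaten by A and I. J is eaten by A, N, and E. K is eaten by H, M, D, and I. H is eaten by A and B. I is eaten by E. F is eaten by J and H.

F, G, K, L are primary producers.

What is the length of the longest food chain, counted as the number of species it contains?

One longest chain: K → D → N → I → E.
It has 5 species and 4 links.

5 species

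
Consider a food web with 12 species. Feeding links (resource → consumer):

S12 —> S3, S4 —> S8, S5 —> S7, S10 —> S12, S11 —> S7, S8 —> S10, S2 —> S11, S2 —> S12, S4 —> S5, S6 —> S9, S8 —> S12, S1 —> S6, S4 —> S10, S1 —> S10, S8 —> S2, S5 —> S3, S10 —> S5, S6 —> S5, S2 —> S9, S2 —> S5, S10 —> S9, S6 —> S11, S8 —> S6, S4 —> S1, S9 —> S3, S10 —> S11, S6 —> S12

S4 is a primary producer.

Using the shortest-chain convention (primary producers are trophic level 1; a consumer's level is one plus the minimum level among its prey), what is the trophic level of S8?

Trophic level 2

S4 is a producer → level 1.
S8 eats S4 → level 2.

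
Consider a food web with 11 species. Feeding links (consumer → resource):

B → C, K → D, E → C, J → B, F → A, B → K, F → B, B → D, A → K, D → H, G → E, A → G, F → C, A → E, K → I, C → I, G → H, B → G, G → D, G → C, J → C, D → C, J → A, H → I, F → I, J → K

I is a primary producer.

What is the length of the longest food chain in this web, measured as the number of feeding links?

One longest chain: I → H → D → G → A → J.
It has 6 species and 5 links.

5 links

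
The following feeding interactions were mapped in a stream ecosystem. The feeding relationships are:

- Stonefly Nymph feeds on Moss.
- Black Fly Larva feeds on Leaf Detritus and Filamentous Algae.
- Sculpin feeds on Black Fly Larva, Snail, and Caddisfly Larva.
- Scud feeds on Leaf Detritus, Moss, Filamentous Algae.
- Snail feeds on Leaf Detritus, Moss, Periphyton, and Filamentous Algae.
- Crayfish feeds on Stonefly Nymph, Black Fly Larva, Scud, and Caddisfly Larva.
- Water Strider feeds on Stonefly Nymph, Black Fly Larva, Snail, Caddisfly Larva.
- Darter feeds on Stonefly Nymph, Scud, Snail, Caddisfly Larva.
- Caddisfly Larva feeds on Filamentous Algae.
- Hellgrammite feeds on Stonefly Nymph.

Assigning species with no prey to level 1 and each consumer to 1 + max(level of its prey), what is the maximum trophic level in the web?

Basal resources (level 1): Leaf Detritus, Periphyton, Filamentous Algae, Moss.
Moss → Stonefly Nymph → Hellgrammite gives Hellgrammite level 3.
No species has a prey at level 3, so no species reaches level 4.

3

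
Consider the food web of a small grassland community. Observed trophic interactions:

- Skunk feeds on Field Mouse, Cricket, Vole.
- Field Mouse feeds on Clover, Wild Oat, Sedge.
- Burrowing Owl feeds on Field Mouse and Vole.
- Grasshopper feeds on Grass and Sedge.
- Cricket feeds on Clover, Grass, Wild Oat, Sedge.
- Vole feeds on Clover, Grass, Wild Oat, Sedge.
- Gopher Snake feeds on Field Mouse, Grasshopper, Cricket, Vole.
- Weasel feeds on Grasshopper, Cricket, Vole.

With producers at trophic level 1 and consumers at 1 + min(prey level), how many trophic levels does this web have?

3

Producers (level 1): Sedge, Wild Oat, Grass, Clover.
Following each consumer down to its lowest-level prey: Sedge → Grasshopper → Gopher Snake (levels 1 through 3).
All prey of Gopher Snake (Grasshopper 2, Field Mouse 2, Vole 2, Cricket 2) are at level 2 or above, so Gopher Snake is at level 1 + 2 = 3.
Every consumer has at least one prey at level 2 or below, so none exceeds level 3.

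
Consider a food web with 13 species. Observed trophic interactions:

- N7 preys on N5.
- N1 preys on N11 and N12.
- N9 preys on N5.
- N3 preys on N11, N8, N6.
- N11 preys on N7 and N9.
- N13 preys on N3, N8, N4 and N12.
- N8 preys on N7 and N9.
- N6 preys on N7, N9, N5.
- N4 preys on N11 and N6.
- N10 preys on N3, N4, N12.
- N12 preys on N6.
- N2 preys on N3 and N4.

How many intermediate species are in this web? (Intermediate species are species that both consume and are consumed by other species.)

8

Intermediate species (has both prey and predators): N9, N7, N11, N6, N8, N4, N12, N3.
Count: 8.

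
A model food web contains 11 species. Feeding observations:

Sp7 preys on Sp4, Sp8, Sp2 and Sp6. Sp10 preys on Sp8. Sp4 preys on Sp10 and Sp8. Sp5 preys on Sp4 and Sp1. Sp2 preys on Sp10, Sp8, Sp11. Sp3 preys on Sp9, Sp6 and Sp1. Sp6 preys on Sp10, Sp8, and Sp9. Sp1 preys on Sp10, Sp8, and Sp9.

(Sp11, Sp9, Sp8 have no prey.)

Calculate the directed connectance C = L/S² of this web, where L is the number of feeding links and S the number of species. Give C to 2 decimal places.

C = 0.17

The web has S = 11 species and L = 21 feeding links.
C = L / S² = 21 / 121 = 0.1736 ≈ 0.17.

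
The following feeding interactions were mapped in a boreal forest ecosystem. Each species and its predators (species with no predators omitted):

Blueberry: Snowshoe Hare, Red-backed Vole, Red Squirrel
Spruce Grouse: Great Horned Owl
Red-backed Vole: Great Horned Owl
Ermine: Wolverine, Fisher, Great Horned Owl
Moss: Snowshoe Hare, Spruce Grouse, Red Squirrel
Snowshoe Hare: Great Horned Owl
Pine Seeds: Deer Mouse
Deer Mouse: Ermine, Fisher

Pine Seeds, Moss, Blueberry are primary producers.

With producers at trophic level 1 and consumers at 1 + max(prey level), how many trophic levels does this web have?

Producers (level 1): Pine Seeds, Moss, Blueberry.
Pine Seeds → Deer Mouse → Ermine → Fisher gives Fisher level 4.
No species has a prey at level 4, so no species reaches level 5.

4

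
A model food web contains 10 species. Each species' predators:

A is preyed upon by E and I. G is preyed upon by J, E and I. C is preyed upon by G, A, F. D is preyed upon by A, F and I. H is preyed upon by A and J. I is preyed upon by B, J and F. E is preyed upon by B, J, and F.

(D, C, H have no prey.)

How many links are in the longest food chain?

3 links

One longest chain: D → A → I → F.
It has 4 species and 3 links.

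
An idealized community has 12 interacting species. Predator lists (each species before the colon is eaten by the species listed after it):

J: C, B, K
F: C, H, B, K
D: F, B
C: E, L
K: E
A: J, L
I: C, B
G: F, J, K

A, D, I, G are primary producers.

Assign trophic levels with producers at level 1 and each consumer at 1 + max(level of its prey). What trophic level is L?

D is a producer → level 1.
F eats D (level 1); other prey at levels: G 1 → level 2.
C eats F (level 2); other prey at levels: I 1, J 2 → level 3.
L eats C (level 3); other prey at levels: A 1 → level 4.

Trophic level 4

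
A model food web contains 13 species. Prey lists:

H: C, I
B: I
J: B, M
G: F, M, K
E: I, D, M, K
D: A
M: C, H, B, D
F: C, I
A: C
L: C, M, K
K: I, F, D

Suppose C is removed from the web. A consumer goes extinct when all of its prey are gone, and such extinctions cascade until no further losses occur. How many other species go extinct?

Remove C.
Round 1: A (all prey gone) → extinct.
Round 2: D (all prey gone) → extinct.
No further losses. Total secondary extinctions: 2.

2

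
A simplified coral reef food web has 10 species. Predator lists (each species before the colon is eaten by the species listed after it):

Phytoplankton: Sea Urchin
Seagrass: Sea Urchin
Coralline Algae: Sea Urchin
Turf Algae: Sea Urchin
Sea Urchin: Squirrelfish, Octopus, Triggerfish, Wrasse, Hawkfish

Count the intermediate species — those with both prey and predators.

Intermediate species (has both prey and predators): Sea Urchin.
Count: 1.

1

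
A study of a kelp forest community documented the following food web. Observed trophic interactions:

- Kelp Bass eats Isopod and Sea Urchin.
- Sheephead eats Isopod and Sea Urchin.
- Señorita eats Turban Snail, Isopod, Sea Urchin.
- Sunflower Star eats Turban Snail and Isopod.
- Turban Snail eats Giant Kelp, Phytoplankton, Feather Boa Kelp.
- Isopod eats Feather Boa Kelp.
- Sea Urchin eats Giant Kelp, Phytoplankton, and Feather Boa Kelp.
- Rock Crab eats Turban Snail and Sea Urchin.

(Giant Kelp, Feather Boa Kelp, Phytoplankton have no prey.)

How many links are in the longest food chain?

2 links

One longest chain: Feather Boa Kelp → Isopod → Sunflower Star.
It has 3 species and 2 links.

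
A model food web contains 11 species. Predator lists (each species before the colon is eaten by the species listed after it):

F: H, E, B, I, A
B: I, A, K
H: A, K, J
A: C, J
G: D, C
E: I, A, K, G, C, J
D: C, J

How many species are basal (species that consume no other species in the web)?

Basal species (no prey listed): F.
Count: 1.

1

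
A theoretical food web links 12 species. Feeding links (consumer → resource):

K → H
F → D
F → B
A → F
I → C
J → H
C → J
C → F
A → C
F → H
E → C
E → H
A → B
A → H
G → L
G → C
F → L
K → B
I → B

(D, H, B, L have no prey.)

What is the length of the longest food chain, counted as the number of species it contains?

One longest chain: H → J → C → G.
It has 4 species and 3 links.

4 species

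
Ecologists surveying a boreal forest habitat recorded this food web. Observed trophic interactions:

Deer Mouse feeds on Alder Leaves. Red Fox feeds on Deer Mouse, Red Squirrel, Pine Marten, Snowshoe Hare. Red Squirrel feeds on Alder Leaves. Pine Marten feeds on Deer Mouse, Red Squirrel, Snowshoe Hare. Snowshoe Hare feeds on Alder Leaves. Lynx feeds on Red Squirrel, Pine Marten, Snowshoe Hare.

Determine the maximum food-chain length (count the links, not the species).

3 links

One longest chain: Alder Leaves → Red Squirrel → Pine Marten → Red Fox.
It has 4 species and 3 links.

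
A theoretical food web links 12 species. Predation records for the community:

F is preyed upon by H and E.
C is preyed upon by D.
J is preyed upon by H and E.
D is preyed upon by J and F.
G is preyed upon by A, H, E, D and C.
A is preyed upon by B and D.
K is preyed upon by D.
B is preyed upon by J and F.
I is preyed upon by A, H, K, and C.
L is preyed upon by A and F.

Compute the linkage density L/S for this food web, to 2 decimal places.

L/S = 1.92

There are L = 23 links among S = 12 species.
L/S = 23/12 = 1.9167 ≈ 1.92.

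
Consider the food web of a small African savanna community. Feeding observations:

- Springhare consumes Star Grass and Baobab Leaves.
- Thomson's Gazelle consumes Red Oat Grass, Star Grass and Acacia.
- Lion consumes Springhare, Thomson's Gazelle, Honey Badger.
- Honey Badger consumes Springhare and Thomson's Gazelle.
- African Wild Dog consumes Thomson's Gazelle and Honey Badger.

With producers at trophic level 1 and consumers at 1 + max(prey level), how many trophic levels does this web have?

Producers (level 1): Acacia, Red Oat Grass, Baobab Leaves, Star Grass.
Acacia → Thomson's Gazelle → Honey Badger → Lion gives Lion level 4.
No species has a prey at level 4, so no species reaches level 5.

4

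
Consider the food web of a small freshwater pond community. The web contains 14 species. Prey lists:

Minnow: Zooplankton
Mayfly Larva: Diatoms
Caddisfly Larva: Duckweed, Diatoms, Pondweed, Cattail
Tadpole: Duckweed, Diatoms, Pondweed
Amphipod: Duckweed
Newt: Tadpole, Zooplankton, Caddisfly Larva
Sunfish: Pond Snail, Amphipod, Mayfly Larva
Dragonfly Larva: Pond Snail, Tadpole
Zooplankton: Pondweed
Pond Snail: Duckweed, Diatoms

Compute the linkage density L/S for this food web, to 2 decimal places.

There are L = 21 links among S = 14 species.
L/S = 21/14 = 1.5000 ≈ 1.50.

L/S = 1.50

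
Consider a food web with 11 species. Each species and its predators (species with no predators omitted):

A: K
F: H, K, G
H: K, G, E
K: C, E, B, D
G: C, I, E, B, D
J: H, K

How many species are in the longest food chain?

One longest chain: J → H → K → C.
It has 4 species and 3 links.

4 species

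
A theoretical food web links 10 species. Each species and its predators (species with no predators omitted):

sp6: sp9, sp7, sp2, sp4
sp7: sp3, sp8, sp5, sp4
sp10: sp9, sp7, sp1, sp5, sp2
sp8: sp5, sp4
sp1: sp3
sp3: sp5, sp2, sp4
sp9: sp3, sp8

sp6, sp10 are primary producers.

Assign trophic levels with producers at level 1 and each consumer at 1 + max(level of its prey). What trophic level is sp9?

sp6 is a producer → level 1.
sp9 eats sp6 (level 1); other prey at levels: sp10 1 → level 2.

Trophic level 2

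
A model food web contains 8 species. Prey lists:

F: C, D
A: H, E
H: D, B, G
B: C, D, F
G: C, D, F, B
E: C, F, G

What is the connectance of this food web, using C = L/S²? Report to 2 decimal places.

The web has S = 8 species and L = 17 feeding links.
C = L / S² = 17 / 64 = 0.2656 ≈ 0.27.

C = 0.27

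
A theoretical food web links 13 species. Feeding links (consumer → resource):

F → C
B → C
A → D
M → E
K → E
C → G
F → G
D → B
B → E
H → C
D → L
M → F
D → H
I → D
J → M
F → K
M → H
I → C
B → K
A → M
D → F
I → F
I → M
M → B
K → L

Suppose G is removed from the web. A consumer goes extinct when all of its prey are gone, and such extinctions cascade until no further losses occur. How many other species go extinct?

Remove G.
Round 1: C (all prey gone) → extinct.
Round 2: H (all prey gone) → extinct.
No further losses. Total secondary extinctions: 2.

2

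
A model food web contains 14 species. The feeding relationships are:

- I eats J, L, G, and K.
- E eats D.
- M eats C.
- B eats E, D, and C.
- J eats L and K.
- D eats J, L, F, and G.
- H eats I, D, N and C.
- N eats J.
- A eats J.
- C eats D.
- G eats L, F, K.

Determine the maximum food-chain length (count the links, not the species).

One longest chain: L → G → D → C → B.
It has 5 species and 4 links.

4 links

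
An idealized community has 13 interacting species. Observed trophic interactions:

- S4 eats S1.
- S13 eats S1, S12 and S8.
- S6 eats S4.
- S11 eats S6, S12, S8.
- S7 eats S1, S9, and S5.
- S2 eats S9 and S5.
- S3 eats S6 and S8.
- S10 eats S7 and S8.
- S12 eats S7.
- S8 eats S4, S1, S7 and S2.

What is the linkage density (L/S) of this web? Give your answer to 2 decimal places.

L/S = 1.69

There are L = 22 links among S = 13 species.
L/S = 22/13 = 1.6923 ≈ 1.69.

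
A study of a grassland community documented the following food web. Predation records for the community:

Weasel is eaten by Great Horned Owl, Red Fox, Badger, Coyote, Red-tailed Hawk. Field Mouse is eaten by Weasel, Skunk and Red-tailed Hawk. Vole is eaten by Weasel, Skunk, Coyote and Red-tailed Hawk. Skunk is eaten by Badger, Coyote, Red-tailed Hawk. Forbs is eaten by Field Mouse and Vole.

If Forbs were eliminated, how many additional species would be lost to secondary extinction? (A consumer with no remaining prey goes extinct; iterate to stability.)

9

Remove Forbs.
Round 1: Vole (all prey gone), Field Mouse (all prey gone) → extinct.
Round 2: Weasel (all prey gone), Skunk (all prey gone) → extinct.
Round 3: Great Horned Owl (all prey gone), Red-tailed Hawk (all prey gone), Badger (all prey gone), Coyote (all prey gone), Red Fox (all prey gone) → extinct.
No further losses. Total secondary extinctions: 9.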